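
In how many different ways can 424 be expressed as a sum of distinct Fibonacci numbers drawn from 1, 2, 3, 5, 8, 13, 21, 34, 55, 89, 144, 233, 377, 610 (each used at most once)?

Each representation comes from the Zeckendorf form by replacing some F_k with F_{k−1} + F_{k−2} where possible.
424 = 377+34+13 = 377+34+8+5 = 233+144+34+13 = … (12 more), for 15 in all.

15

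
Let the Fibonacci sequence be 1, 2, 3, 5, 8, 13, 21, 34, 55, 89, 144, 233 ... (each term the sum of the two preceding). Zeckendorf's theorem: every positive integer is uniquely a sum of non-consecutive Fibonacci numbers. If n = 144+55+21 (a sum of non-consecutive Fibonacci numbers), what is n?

220

144+55+21 = 220.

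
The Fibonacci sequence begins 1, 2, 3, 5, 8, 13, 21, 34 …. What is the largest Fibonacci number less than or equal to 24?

21

21 ≤ 24 < 34, so the largest Fibonacci number not exceeding 24 is 21.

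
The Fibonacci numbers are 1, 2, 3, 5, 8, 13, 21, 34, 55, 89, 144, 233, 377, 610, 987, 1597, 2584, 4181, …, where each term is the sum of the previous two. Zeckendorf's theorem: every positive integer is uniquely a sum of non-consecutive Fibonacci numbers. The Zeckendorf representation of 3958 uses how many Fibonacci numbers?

5

3958 − 2584 = 1374
1374 − 987 = 387
387 − 377 = 10
10 − 8 = 2
2 − 2 = 0
3958 = 2584 + 987 + 377 + 8 + 2, which has 5 terms.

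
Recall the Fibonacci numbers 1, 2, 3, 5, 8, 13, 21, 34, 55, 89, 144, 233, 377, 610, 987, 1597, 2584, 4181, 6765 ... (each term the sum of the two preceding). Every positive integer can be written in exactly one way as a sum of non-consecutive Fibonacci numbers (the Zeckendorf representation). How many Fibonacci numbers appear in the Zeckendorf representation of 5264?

5

Repeatedly subtract the largest Fibonacci number that fits:
5264: greatest Fibonacci not exceeding it is 4181, leaving 1083
1083: greatest Fibonacci not exceeding it is 987, leaving 96
96: greatest Fibonacci not exceeding it is 89, leaving 7
7: greatest Fibonacci not exceeding it is 5, leaving 2
2: greatest Fibonacci not exceeding it is 2, leaving 0
5264 = 4181 + 987 + 89 + 5 + 2, which has 5 terms.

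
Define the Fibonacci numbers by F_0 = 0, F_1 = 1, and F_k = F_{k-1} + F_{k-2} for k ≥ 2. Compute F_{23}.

Iterating the recurrence up to F_{18} = 2584 and F_{17} = 1597:
F_{19} = F_{18} + F_{17} = 2584 + 1597 = 4181
F_{20} = F_{19} + F_{18} = 4181 + 2584 = 6765
F_{21} = F_{20} + F_{19} = 6765 + 4181 = 10946
F_{22} = F_{21} + F_{20} = 10946 + 6765 = 17711
F_{23} = F_{22} + F_{21} = 17711 + 10946 = 28657

28657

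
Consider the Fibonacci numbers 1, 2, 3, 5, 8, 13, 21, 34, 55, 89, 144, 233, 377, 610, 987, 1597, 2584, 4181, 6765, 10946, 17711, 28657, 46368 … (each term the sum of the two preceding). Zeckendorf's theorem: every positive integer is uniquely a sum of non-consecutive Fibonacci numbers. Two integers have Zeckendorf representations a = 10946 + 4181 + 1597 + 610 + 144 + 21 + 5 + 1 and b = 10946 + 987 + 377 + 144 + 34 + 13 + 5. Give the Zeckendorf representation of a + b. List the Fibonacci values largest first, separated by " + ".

The two numbers are 17505 and 12506, so their sum is 30011.
30011 − 28657 = 1354
1354 − 987 = 367
367 − 233 = 134
134 − 89 = 45
45 − 34 = 11
11 − 8 = 3
3 − 3 = 0

28657 + 987 + 233 + 89 + 34 + 8 + 3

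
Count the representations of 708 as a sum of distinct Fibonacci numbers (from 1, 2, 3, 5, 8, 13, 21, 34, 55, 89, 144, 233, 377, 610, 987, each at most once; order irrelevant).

Each representation comes from the Zeckendorf form by replacing some F_k with F_{k−1} + F_{k−2} where possible.
708 = 610+89+8+1 = 610+89+5+3+1 = 610+55+34+8+1 = 377+233+89+8+1 = 610+55+34+5+3+1 = … (11 more), for 16 in all.

16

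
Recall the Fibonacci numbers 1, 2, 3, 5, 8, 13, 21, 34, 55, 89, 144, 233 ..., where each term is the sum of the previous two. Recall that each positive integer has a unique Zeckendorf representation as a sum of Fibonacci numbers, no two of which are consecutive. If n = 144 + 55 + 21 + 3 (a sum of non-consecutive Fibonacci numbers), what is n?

223

144 + 55 + 21 + 3 = 223.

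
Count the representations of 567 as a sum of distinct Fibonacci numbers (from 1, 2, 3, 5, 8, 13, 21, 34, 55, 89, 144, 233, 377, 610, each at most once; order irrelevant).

6

Each representation comes from the Zeckendorf form by replacing some F_k with F_{k−1} + F_{k−2} where possible.
567 = 377+144+34+8+3+1 = 377+144+21+13+8+3+1 = 377+89+55+34+8+3+1 = … (3 more), for 6 in all.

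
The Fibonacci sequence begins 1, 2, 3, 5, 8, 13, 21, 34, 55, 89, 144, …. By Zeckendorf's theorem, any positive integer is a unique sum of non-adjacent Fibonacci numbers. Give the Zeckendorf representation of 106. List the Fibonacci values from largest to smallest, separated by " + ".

89 + 13 + 3 + 1

106 − 89 = 17
17 − 13 = 4
4 − 3 = 1
1 − 1 = 0
So 106 = 89 + 13 + 3 + 1, with no two terms consecutive in the sequence.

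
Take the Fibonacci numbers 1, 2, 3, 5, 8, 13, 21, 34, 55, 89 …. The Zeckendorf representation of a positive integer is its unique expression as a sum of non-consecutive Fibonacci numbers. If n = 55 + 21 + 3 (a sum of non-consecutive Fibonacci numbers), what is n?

79

55 + 21 + 3 = 79.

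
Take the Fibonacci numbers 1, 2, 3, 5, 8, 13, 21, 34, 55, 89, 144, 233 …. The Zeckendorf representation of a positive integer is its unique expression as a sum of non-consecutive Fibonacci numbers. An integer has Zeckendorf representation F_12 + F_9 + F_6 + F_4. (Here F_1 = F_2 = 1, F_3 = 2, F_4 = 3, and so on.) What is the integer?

F_12 + F_9 + F_6 + F_4 = 144 + 34 + 8 + 3 = 189.

189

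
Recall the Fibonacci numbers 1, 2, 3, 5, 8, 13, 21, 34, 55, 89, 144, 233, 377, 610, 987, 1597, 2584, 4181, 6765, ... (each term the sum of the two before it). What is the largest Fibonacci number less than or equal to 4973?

4181 ≤ 4973 < 6765, so the largest Fibonacci number not exceeding 4973 is 4181.

4181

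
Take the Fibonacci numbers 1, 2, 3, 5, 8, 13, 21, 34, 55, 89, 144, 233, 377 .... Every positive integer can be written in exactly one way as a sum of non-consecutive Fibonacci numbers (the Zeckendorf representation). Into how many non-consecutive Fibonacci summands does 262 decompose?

Greedily peel off the largest Fibonacci term at each step:
262 − 233 = 29
29 − 21 = 8
8 − 8 = 0
262 = 233 + 21 + 8, which has 3 terms.

3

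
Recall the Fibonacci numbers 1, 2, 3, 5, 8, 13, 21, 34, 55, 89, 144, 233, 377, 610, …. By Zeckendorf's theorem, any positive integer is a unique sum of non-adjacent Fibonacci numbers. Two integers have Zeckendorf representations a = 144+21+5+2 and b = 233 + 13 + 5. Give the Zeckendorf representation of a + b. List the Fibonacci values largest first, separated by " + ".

377 + 34 + 8 + 3 + 1

The two numbers are 172 and 251, so their sum is 423.
Repeatedly subtract the largest Fibonacci number that fits:
423 − 377 = 46
46 − 34 = 12
12 − 8 = 4
4 − 3 = 1
1 − 1 = 0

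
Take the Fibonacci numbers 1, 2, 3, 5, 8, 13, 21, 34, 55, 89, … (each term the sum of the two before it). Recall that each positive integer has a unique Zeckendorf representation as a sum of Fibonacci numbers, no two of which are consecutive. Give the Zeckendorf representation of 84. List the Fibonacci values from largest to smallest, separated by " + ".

55 + 21 + 8

take 55 (≤ 84); 84 − 55 = 29
take 21 (≤ 29); 29 − 21 = 8
take 8 (≤ 8); 8 − 8 = 0
So 84 = 55 + 21 + 8, with no two terms consecutive in the sequence.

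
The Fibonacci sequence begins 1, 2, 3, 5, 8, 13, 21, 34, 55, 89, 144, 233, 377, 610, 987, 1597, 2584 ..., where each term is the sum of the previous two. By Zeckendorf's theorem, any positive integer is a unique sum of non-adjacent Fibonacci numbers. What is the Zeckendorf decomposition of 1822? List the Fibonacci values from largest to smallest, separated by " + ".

1597 + 144 + 55 + 21 + 5

1822: greatest Fibonacci not exceeding it is 1597, leaving 225
225: greatest Fibonacci not exceeding it is 144, leaving 81
81: greatest Fibonacci not exceeding it is 55, leaving 26
26: greatest Fibonacci not exceeding it is 21, leaving 5
5: greatest Fibonacci not exceeding it is 5, leaving 0
So 1822 = 1597 + 144 + 55 + 21 + 5, with no two terms consecutive in the sequence.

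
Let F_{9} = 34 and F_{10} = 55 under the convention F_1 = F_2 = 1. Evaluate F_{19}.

4181

By F_{2k+1} = F_k² + F_{k+1}²: F_{19} = 34² + 55² = 1156 + 3025 = 4181.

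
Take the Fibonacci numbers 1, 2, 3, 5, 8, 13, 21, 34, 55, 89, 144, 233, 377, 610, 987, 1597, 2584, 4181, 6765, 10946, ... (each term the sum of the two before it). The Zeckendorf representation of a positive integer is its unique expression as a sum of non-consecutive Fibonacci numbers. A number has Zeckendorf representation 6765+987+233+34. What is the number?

8019

6765+987+233+34 = 8019.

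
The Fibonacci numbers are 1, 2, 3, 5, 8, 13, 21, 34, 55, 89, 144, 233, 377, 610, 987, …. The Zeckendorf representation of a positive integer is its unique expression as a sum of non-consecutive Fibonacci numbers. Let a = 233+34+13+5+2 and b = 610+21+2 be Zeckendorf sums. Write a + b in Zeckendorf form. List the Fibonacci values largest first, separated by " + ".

The two numbers are 287 and 633, so their sum is 920.
Greedy algorithm:
920 − 610 = 310
310 − 233 = 77
77 − 55 = 22
22 − 21 = 1
1 − 1 = 0

610 + 233 + 55 + 21 + 1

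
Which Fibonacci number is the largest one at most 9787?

6765

6765 ≤ 9787 < 10946, so the largest Fibonacci number not exceeding 9787 is 6765.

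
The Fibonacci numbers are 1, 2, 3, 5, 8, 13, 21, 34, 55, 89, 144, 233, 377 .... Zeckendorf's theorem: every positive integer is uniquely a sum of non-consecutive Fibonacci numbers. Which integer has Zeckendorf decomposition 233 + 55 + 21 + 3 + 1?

233 + 55 + 21 + 3 + 1 = 313.

313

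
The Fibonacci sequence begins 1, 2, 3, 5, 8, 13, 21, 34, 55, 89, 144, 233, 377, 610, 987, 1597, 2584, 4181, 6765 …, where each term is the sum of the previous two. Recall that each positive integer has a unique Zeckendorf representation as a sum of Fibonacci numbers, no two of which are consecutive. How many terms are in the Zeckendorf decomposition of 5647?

Greedily peel off the largest Fibonacci term at each step:
4181 ≤ 5647 < 6765, so take 4181; remainder 1466
987 ≤ 1466 < 1597, so take 987; remainder 479
377 ≤ 479 < 610, so take 377; remainder 102
89 ≤ 102 < 144, so take 89; remainder 13
13 ≤ 13 < 21, so take 13; remainder 0
5647 = 4181 + 987 + 377 + 89 + 13, which has 5 terms.

5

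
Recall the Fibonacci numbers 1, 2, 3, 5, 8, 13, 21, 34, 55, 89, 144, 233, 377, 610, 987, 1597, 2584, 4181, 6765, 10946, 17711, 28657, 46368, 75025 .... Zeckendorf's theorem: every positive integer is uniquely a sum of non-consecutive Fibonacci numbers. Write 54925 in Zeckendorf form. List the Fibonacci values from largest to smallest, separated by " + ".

subtract 46368 from 54925: 8557 remains
subtract 6765 from 8557: 1792 remains
subtract 1597 from 1792: 195 remains
subtract 144 from 195: 51 remains
subtract 34 from 51: 17 remains
subtract 13 from 17: 4 remains
subtract 3 from 4: 1 remains
subtract 1 from 1: 0 remains
So 54925 = 46368 + 6765 + 1597 + 144 + 34 + 13 + 3 + 1, with no two terms consecutive in the sequence.

46368 + 6765 + 1597 + 144 + 34 + 13 + 3 + 1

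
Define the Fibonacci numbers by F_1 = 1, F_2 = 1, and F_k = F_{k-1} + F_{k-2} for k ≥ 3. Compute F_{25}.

75025

Iterating the recurrence up to F_{18} = 2584 and F_{17} = 1597:
F_{19} = F_{18} + F_{17} = 2584 + 1597 = 4181
F_{20} = F_{19} + F_{18} = 4181 + 2584 = 6765
F_{21} = F_{20} + F_{19} = 6765 + 4181 = 10946
F_{22} = F_{21} + F_{20} = 10946 + 6765 = 17711
F_{23} = F_{22} + F_{21} = 17711 + 10946 = 28657
F_{24} = F_{23} + F_{22} = 28657 + 17711 = 46368
F_{25} = F_{24} + F_{23} = 46368 + 28657 = 75025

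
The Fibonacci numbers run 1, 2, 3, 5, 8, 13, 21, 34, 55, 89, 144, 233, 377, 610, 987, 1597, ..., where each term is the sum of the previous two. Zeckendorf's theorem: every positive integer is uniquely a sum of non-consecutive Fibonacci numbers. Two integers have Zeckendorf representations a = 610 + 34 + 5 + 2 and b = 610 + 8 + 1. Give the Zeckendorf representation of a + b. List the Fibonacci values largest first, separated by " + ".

The two numbers are 651 and 619, so their sum is 1270.
1270: greatest Fibonacci not exceeding it is 987, leaving 283
283: greatest Fibonacci not exceeding it is 233, leaving 50
50: greatest Fibonacci not exceeding it is 34, leaving 16
16: greatest Fibonacci not exceeding it is 13, leaving 3
3: greatest Fibonacci not exceeding it is 3, leaving 0

987 + 233 + 34 + 13 + 3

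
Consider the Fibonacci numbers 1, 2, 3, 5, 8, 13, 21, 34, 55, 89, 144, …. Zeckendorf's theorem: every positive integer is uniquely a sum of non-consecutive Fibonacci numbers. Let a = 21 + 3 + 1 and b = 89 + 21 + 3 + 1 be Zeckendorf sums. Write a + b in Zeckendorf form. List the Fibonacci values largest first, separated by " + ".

The two numbers are 25 and 114, so their sum is 139.
Repeatedly subtract the largest Fibonacci number that fits:
largest Fibonacci ≤ 139 is 89; 139 − 89 = 50
largest Fibonacci ≤ 50 is 34; 50 − 34 = 16
largest Fibonacci ≤ 16 is 13; 16 − 13 = 3
largest Fibonacci ≤ 3 is 3; 3 − 3 = 0

89 + 34 + 13 + 3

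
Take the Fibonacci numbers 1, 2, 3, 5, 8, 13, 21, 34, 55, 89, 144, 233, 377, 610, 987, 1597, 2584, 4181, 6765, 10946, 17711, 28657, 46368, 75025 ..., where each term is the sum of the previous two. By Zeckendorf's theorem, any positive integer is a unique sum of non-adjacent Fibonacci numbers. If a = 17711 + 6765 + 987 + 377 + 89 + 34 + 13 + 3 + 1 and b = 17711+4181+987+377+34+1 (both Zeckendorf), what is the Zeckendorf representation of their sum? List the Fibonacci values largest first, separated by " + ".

46368 + 2584 + 233 + 55 + 21 + 8 + 2

The two numbers are 25980 and 23291, so their sum is 49271.
46368 ≤ 49271 < 75025, so take 46368; remainder 2903
2584 ≤ 2903 < 4181, so take 2584; remainder 319
233 ≤ 319 < 377, so take 233; remainder 86
55 ≤ 86 < 89, so take 55; remainder 31
21 ≤ 31 < 34, so take 21; remainder 10
8 ≤ 10 < 13, so take 8; remainder 2
2 ≤ 2 < 3, so take 2; remainder 0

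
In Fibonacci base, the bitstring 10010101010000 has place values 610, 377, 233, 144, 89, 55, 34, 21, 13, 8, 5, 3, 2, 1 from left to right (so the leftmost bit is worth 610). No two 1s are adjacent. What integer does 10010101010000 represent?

838

Summing the place values of the 1 bits: 610 + 144 + 55 + 21 + 8 = 838.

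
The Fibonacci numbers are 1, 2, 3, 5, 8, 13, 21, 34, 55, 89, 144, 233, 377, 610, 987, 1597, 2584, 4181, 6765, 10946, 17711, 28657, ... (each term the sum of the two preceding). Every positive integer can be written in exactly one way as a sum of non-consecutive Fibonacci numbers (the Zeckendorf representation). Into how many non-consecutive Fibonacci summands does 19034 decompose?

19034: greatest Fibonacci not exceeding it is 17711, leaving 1323
1323: greatest Fibonacci not exceeding it is 987, leaving 336
336: greatest Fibonacci not exceeding it is 233, leaving 103
103: greatest Fibonacci not exceeding it is 89, leaving 14
14: greatest Fibonacci not exceeding it is 13, leaving 1
1: greatest Fibonacci not exceeding it is 1, leaving 0
19034 = 17711 + 987 + 233 + 89 + 13 + 1, which has 6 terms.

6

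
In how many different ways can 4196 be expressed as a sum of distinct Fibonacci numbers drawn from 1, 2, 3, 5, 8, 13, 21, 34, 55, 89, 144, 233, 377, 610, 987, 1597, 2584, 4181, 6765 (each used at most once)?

Each representation comes from the Zeckendorf form by replacing some F_k with F_{k−1} + F_{k−2} where possible.
4196 = 4181+13+2 = 4181+8+5+2 = 2584+1597+13+2 = 2584+1597+8+5+2 = … (9 more), for 13 in all.

13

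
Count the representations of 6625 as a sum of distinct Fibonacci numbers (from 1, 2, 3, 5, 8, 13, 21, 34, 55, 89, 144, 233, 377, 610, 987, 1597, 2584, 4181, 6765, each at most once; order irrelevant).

Starting from the Zeckendorf form and repeatedly splitting a term F_k into F_{k−1} + F_{k−2} (when neither is already used) reaches every representation.
6625 = 4181+1597+610+233+3+1 = 4181+1597+610+144+89+3+1 = 4181+1597+610+144+55+34+3+1 = 4181+1597+377+233+144+89+3+1 = … (13 more), for 17 in all.

17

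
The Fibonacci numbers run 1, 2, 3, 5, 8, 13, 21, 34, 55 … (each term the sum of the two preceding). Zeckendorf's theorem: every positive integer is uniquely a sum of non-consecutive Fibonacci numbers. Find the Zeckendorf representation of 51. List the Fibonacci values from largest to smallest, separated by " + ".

34 + 13 + 3 + 1

Greedy algorithm:
51 − 34 = 17
17 − 13 = 4
4 − 3 = 1
1 − 1 = 0
So 51 = 34 + 13 + 3 + 1, with no two terms consecutive in the sequence.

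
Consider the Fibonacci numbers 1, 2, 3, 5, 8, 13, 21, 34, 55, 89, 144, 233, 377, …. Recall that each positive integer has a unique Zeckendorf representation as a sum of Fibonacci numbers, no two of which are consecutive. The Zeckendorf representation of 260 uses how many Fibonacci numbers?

Repeatedly subtract the largest Fibonacci number that fits:
260 − 233 = 27
27 − 21 = 6
6 − 5 = 1
1 − 1 = 0
260 = 233 + 21 + 5 + 1, which has 4 terms.

4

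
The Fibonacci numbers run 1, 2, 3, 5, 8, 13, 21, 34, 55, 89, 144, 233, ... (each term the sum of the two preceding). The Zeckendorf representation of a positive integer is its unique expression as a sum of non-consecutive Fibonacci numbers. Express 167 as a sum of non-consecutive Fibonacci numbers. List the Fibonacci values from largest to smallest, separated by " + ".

144 + 21 + 2

167 − 144 = 23
23 − 21 = 2
2 − 2 = 0
So 167 = 144 + 21 + 2, with no two terms consecutive in the sequence.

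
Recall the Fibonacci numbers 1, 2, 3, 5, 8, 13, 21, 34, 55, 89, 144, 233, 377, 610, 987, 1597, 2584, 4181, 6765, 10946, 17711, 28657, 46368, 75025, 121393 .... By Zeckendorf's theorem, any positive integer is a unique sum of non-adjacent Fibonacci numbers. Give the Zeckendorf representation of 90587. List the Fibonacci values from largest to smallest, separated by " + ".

90587: greatest Fibonacci not exceeding it is 75025, leaving 15562
15562: greatest Fibonacci not exceeding it is 10946, leaving 4616
4616: greatest Fibonacci not exceeding it is 4181, leaving 435
435: greatest Fibonacci not exceeding it is 377, leaving 58
58: greatest Fibonacci not exceeding it is 55, leaving 3
3: greatest Fibonacci not exceeding it is 3, leaving 0
So 90587 = 75025 + 10946 + 4181 + 377 + 55 + 3, with no two terms consecutive in the sequence.

75025 + 10946 + 4181 + 377 + 55 + 3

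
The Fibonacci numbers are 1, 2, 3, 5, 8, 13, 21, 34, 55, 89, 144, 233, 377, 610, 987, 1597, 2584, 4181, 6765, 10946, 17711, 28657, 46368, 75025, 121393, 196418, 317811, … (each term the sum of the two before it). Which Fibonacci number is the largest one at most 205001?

196418 ≤ 205001 < 317811, so the largest Fibonacci number not exceeding 205001 is 196418.

196418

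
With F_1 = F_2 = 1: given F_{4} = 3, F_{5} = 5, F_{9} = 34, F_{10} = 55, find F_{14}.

By the addition formula F_{m+n} = F_m F_{n+1} + F_{m−1} F_n with m=5, n=9: F_{14} = 5·55 + 3·34 = 275 + 102 = 377.

377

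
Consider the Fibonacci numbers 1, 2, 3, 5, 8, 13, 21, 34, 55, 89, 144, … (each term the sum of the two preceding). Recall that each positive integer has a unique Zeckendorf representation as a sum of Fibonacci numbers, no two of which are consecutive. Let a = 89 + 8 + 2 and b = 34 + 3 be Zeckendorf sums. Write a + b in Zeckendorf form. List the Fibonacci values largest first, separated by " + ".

89 + 34 + 13

The two numbers are 99 and 37, so their sum is 136.
Greedy algorithm:
largest Fibonacci ≤ 136 is 89; 136 − 89 = 47
largest Fibonacci ≤ 47 is 34; 47 − 34 = 13
largest Fibonacci ≤ 13 is 13; 13 − 13 = 0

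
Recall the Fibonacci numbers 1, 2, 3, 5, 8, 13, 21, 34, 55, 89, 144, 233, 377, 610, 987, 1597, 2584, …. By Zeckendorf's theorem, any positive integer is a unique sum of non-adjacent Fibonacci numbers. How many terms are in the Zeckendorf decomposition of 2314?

1597 ≤ 2314 < 2584, so take 1597; remainder 717
610 ≤ 717 < 987, so take 610; remainder 107
89 ≤ 107 < 144, so take 89; remainder 18
13 ≤ 18 < 21, so take 13; remainder 5
5 ≤ 5 < 8, so take 5; remainder 0
2314 = 1597 + 610 + 89 + 13 + 5, which has 5 terms.

5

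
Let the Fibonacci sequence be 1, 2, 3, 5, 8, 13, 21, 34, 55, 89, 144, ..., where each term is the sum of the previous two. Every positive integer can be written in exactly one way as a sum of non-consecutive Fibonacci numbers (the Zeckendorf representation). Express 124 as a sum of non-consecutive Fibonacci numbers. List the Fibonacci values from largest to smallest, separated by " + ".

89 + 34 + 1

Repeatedly subtract the largest Fibonacci number that fits:
124 − 89 = 35
35 − 34 = 1
1 − 1 = 0
So 124 = 89 + 34 + 1, with no two terms consecutive in the sequence.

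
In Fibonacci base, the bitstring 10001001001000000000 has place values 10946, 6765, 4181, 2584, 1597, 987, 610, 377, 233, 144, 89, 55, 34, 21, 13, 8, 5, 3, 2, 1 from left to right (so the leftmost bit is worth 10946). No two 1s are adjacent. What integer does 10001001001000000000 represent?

13009

Summing the place values of the 1 bits: 10946 + 1597 + 377 + 89 = 13009.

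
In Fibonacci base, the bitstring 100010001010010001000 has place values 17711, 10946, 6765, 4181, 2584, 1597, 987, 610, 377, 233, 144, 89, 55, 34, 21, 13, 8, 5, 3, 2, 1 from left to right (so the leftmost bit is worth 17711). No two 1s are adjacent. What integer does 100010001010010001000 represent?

Summing the place values of the 1 bits: 17711 + 2584 + 377 + 144 + 34 + 5 = 20855.

20855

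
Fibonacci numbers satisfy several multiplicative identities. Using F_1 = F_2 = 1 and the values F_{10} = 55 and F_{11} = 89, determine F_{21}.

10946

By F_{2k+1} = F_k² + F_{k+1}²: F_{21} = 55² + 89² = 3025 + 7921 = 10946.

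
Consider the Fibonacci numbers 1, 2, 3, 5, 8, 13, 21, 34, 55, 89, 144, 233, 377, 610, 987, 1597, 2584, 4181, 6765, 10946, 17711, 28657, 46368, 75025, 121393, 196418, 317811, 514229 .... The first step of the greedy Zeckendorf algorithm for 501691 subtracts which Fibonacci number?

317811

317811 ≤ 501691 < 514229, so the largest Fibonacci number not exceeding 501691 is 317811.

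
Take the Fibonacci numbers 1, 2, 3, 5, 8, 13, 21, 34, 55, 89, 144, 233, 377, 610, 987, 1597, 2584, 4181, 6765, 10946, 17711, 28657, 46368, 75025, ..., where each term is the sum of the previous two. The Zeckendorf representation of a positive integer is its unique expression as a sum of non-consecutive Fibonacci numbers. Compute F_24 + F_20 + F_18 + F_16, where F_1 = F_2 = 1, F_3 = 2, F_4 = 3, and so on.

56704

F_24 + F_20 + F_18 + F_16 = 46368 + 6765 + 2584 + 987 = 56704.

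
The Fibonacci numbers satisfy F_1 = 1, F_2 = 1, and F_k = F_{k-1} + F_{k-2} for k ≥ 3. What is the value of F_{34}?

Iterating the recurrence up to F_{26} = 121393 and F_{25} = 75025:
F_{27} = F_{26} + F_{25} = 121393 + 75025 = 196418
F_{28} = F_{27} + F_{26} = 196418 + 121393 = 317811
F_{29} = F_{28} + F_{27} = 317811 + 196418 = 514229
F_{30} = F_{29} + F_{28} = 514229 + 317811 = 832040
F_{31} = F_{30} + F_{29} = 832040 + 514229 = 1346269
F_{32} = F_{31} + F_{30} = 1346269 + 832040 = 2178309
F_{33} = F_{32} + F_{31} = 2178309 + 1346269 = 3524578
F_{34} = F_{33} + F_{32} = 3524578 + 2178309 = 5702887

5702887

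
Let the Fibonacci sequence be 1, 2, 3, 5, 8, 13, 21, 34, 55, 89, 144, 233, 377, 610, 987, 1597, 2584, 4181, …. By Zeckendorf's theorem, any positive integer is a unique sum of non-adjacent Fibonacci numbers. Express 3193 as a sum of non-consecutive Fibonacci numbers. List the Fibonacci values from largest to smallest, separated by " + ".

largest Fibonacci ≤ 3193 is 2584; 3193 − 2584 = 609
largest Fibonacci ≤ 609 is 377; 609 − 377 = 232
largest Fibonacci ≤ 232 is 144; 232 − 144 = 88
largest Fibonacci ≤ 88 is 55; 88 − 55 = 33
largest Fibonacci ≤ 33 is 21; 33 − 21 = 12
largest Fibonacci ≤ 12 is 8; 12 − 8 = 4
largest Fibonacci ≤ 4 is 3; 4 − 3 = 1
largest Fibonacci ≤ 1 is 1; 1 − 1 = 0
So 3193 = 2584 + 377 + 144 + 55 + 21 + 8 + 3 + 1, with no two terms consecutive in the sequence.

2584 + 377 + 144 + 55 + 21 + 8 + 3 + 1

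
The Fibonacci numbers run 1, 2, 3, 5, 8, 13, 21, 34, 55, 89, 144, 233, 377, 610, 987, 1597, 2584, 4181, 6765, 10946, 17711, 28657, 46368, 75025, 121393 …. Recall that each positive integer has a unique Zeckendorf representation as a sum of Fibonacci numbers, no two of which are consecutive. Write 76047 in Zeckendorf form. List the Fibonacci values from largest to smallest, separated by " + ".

75025 + 987 + 34 + 1

75025 ≤ 76047 < 121393, so take 75025; remainder 1022
987 ≤ 1022 < 1597, so take 987; remainder 35
34 ≤ 35 < 55, so take 34; remainder 1
1 ≤ 1 < 2, so take 1; remainder 0
So 76047 = 75025 + 987 + 34 + 1, with no two terms consecutive in the sequence.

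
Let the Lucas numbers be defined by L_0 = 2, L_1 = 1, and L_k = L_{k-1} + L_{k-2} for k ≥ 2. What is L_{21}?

24476

Iterating the recurrence up to L_{13} = 521 and L_{12} = 322:
L_{14} = L_{13} + L_{12} = 521 + 322 = 843
L_{15} = L_{14} + L_{13} = 843 + 521 = 1364
L_{16} = L_{15} + L_{14} = 1364 + 843 = 2207
L_{17} = L_{16} + L_{15} = 2207 + 1364 = 3571
L_{18} = L_{17} + L_{16} = 3571 + 2207 = 5778
L_{19} = L_{18} + L_{17} = 5778 + 3571 = 9349
L_{20} = L_{19} + L_{18} = 9349 + 5778 = 15127
L_{21} = L_{20} + L_{19} = 15127 + 9349 = 24476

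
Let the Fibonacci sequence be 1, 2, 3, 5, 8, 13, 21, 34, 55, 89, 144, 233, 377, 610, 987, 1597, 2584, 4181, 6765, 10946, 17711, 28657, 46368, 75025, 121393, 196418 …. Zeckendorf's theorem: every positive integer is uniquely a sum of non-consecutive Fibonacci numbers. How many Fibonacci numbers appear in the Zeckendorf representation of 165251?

Repeatedly subtract the largest Fibonacci number that fits:
165251 − 121393 = 43858
43858 − 28657 = 15201
15201 − 10946 = 4255
4255 − 4181 = 74
74 − 55 = 19
19 − 13 = 6
6 − 5 = 1
1 − 1 = 0
165251 = 121393 + 28657 + 10946 + 4181 + 55 + 13 + 5 + 1, which has 8 terms.

8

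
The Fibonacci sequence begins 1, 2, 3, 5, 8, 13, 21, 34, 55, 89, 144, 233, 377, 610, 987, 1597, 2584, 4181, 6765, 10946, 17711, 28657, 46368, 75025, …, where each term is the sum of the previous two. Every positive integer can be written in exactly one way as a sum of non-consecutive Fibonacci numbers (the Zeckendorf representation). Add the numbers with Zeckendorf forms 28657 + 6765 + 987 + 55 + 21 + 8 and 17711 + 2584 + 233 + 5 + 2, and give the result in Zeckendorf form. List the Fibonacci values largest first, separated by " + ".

The two numbers are 36493 and 20535, so their sum is 57028.
Greedy algorithm:
subtract 46368 from 57028: 10660 remains
subtract 6765 from 10660: 3895 remains
subtract 2584 from 3895: 1311 remains
subtract 987 from 1311: 324 remains
subtract 233 from 324: 91 remains
subtract 89 from 91: 2 remains
subtract 2 from 2: 0 remains

46368 + 6765 + 2584 + 987 + 233 + 89 + 2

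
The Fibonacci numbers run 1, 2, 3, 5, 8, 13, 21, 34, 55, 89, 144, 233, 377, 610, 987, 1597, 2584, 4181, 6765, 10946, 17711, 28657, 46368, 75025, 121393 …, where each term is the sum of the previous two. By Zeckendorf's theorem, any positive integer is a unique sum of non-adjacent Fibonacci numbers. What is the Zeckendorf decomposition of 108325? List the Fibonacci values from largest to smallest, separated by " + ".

Greedy algorithm:
subtract 75025 from 108325: 33300 remains
subtract 28657 from 33300: 4643 remains
subtract 4181 from 4643: 462 remains
subtract 377 from 462: 85 remains
subtract 55 from 85: 30 remains
subtract 21 from 30: 9 remains
subtract 8 from 9: 1 remains
subtract 1 from 1: 0 remains
So 108325 = 75025 + 28657 + 4181 + 377 + 55 + 21 + 8 + 1, with no two terms consecutive in the sequence.

75025 + 28657 + 4181 + 377 + 55 + 21 + 8 + 1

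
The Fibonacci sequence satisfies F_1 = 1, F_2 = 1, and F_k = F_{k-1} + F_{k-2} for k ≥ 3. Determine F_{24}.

46368

Iterating the recurrence up to F_{19} = 4181 and F_{18} = 2584:
F_{20} = F_{19} + F_{18} = 4181 + 2584 = 6765
F_{21} = F_{20} + F_{19} = 6765 + 4181 = 10946
F_{22} = F_{21} + F_{20} = 10946 + 6765 = 17711
F_{23} = F_{22} + F_{21} = 17711 + 10946 = 28657
F_{24} = F_{23} + F_{22} = 28657 + 17711 = 46368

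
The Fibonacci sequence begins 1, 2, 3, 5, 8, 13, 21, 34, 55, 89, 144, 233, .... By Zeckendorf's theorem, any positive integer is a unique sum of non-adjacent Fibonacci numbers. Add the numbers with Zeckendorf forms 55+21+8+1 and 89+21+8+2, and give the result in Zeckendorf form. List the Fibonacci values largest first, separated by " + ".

144 + 55 + 5 + 1

The two numbers are 85 and 120, so their sum is 205.
Greedy algorithm:
205: greatest Fibonacci not exceeding it is 144, leaving 61
61: greatest Fibonacci not exceeding it is 55, leaving 6
6: greatest Fibonacci not exceeding it is 5, leaving 1
1: greatest Fibonacci not exceeding it is 1, leaving 0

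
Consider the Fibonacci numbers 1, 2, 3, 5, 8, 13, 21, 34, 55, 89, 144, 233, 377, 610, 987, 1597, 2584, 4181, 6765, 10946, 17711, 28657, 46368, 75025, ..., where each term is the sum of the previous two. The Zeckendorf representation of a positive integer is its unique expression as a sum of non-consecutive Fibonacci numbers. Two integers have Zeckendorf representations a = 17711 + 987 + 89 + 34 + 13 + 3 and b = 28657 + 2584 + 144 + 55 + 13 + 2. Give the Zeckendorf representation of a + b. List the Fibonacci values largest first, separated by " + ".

46368 + 2584 + 987 + 233 + 89 + 21 + 8 + 2

The two numbers are 18837 and 31455, so their sum is 50292.
largest Fibonacci ≤ 50292 is 46368; 50292 − 46368 = 3924
largest Fibonacci ≤ 3924 is 2584; 3924 − 2584 = 1340
largest Fibonacci ≤ 1340 is 987; 1340 − 987 = 353
largest Fibonacci ≤ 353 is 233; 353 − 233 = 120
largest Fibonacci ≤ 120 is 89; 120 − 89 = 31
largest Fibonacci ≤ 31 is 21; 31 − 21 = 10
largest Fibonacci ≤ 10 is 8; 10 − 8 = 2
largest Fibonacci ≤ 2 is 2; 2 − 2 = 0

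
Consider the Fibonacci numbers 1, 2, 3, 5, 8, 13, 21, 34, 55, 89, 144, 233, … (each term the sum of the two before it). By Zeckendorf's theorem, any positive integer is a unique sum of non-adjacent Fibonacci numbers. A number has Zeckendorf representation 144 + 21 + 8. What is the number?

144 + 21 + 8 = 173.

173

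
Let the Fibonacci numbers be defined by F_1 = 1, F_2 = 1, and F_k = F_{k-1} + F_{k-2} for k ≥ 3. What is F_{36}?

14930352

Iterating the recurrence up to F_{30} = 832040 and F_{29} = 514229:
F_{31} = F_{30} + F_{29} = 832040 + 514229 = 1346269
F_{32} = F_{31} + F_{30} = 1346269 + 832040 = 2178309
F_{33} = F_{32} + F_{31} = 2178309 + 1346269 = 3524578
F_{34} = F_{33} + F_{32} = 3524578 + 2178309 = 5702887
F_{35} = F_{34} + F_{33} = 5702887 + 3524578 = 9227465
F_{36} = F_{35} + F_{34} = 9227465 + 5702887 = 14930352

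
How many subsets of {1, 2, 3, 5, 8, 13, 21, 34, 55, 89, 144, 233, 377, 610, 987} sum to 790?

790 = 610+144+34+2 = 610+144+21+13+2 = 610+89+55+34+2 = … (9 more), for 12 in all.

12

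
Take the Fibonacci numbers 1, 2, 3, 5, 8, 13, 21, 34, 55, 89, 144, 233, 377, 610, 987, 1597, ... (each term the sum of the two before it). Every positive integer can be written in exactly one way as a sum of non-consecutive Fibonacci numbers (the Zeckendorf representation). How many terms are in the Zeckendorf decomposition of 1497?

6

take 987 (≤ 1497); 1497 − 987 = 510
take 377 (≤ 510); 510 − 377 = 133
take 89 (≤ 133); 133 − 89 = 44
take 34 (≤ 44); 44 − 34 = 10
take 8 (≤ 10); 10 − 8 = 2
take 2 (≤ 2); 2 − 2 = 0
1497 = 987 + 377 + 89 + 34 + 8 + 2, which has 6 terms.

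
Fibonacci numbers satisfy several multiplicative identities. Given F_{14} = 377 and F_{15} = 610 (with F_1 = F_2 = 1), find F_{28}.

By the doubling identity F_{2k} = F_k(2F_{k+1} − F_k): F_{28} = 377·(2·610 − 377) = 377·843 = 317811.

317811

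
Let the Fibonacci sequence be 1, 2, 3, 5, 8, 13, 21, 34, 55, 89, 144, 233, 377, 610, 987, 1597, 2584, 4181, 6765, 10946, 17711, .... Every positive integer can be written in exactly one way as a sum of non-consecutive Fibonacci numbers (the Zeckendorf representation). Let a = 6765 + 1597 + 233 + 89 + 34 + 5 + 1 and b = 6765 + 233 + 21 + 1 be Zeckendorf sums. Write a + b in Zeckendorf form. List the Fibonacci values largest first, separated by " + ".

The two numbers are 8724 and 7020, so their sum is 15744.
subtract 10946 from 15744: 4798 remains
subtract 4181 from 4798: 617 remains
subtract 610 from 617: 7 remains
subtract 5 from 7: 2 remains
subtract 2 from 2: 0 remains

10946 + 4181 + 610 + 5 + 2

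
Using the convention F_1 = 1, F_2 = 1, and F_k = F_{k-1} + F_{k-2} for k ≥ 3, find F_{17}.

1597

Iterating the recurrence up to F_{12} = 144 and F_{11} = 89:
F_{13} = F_{12} + F_{11} = 144 + 89 = 233
F_{14} = F_{13} + F_{12} = 233 + 144 = 377
F_{15} = F_{14} + F_{13} = 377 + 233 = 610
F_{16} = F_{15} + F_{14} = 610 + 377 = 987
F_{17} = F_{16} + F_{15} = 987 + 610 = 1597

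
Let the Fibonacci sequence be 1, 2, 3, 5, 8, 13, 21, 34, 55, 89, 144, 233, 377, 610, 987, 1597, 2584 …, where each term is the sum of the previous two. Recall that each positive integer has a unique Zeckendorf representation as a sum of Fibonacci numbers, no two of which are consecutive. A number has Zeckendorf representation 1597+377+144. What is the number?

1597+377+144 = 2118.

2118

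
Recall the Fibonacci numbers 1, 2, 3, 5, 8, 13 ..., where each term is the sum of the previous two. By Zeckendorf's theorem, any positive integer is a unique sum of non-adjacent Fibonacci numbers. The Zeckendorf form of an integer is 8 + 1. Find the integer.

8 + 1 = 9.

9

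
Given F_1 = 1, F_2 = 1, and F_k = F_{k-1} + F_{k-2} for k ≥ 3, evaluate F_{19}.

4181

Iterating the recurrence up to F_{14} = 377 and F_{13} = 233:
F_{15} = F_{14} + F_{13} = 377 + 233 = 610
F_{16} = F_{15} + F_{14} = 610 + 377 = 987
F_{17} = F_{16} + F_{15} = 987 + 610 = 1597
F_{18} = F_{17} + F_{16} = 1597 + 987 = 2584
F_{19} = F_{18} + F_{17} = 2584 + 1597 = 4181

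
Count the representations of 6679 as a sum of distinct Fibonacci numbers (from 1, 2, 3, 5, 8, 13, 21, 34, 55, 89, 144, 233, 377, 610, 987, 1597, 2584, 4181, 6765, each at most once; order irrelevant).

35

Each representation comes from the Zeckendorf form by replacing some F_k with F_{k−1} + F_{k−2} where possible.
6679 = 4181+1597+610+233+55+3 = 4181+1597+610+233+55+2+1 = 4181+1597+610+233+34+21+3 = … (32 more), for 35 in all.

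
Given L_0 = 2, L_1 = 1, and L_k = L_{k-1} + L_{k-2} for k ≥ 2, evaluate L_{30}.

Iterating the recurrence up to L_{24} = 103682 and L_{23} = 64079:
L_{25} = L_{24} + L_{23} = 103682 + 64079 = 167761
L_{26} = L_{25} + L_{24} = 167761 + 103682 = 271443
L_{27} = L_{26} + L_{25} = 271443 + 167761 = 439204
L_{28} = L_{27} + L_{26} = 439204 + 271443 = 710647
L_{29} = L_{28} + L_{27} = 710647 + 439204 = 1149851
L_{30} = L_{29} + L_{28} = 1149851 + 710647 = 1860498

1860498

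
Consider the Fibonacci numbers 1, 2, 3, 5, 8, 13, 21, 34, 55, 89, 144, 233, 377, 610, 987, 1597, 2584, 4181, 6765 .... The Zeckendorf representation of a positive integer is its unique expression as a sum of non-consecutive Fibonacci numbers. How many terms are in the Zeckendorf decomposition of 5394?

7

Greedily peel off the largest Fibonacci term at each step:
5394: greatest Fibonacci not exceeding it is 4181, leaving 1213
1213: greatest Fibonacci not exceeding it is 987, leaving 226
226: greatest Fibonacci not exceeding it is 144, leaving 82
82: greatest Fibonacci not exceeding it is 55, leaving 27
27: greatest Fibonacci not exceeding it is 21, leaving 6
6: greatest Fibonacci not exceeding it is 5, leaving 1
1: greatest Fibonacci not exceeding it is 1, leaving 0
5394 = 4181 + 987 + 144 + 55 + 21 + 5 + 1, which has 7 terms.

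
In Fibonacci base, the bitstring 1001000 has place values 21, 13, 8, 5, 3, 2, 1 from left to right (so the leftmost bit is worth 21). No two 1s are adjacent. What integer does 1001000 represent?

26

Summing the place values of the 1 bits: 21 + 5 = 26.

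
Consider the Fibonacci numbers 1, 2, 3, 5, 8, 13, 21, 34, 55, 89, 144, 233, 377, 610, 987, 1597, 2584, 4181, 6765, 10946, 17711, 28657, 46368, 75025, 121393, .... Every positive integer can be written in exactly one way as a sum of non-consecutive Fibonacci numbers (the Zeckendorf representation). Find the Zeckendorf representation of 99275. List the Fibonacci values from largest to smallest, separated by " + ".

75025 + 17711 + 4181 + 1597 + 610 + 144 + 5 + 2

Greedily peel off the largest Fibonacci term at each step:
99275 − 75025 = 24250
24250 − 17711 = 6539
6539 − 4181 = 2358
2358 − 1597 = 761
761 − 610 = 151
151 − 144 = 7
7 − 5 = 2
2 − 2 = 0
So 99275 = 75025 + 17711 + 4181 + 1597 + 610 + 144 + 5 + 2, with no two terms consecutive in the sequence.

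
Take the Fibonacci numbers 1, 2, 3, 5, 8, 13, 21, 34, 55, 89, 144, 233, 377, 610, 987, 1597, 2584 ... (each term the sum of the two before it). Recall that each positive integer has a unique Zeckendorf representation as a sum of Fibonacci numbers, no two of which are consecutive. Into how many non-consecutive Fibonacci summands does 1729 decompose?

5

take 1597 (≤ 1729); 1729 − 1597 = 132
take 89 (≤ 132); 132 − 89 = 43
take 34 (≤ 43); 43 − 34 = 9
take 8 (≤ 9); 9 − 8 = 1
take 1 (≤ 1); 1 − 1 = 0
1729 = 1597 + 89 + 34 + 8 + 1, which has 5 terms.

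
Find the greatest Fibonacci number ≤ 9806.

6765

6765 ≤ 9806 < 10946, so the largest Fibonacci number not exceeding 9806 is 6765.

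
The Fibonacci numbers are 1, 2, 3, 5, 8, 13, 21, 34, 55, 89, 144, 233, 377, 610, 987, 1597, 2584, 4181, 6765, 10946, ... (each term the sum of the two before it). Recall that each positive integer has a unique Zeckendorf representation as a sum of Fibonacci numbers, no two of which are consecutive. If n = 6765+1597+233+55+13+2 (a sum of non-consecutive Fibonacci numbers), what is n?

6765+1597+233+55+13+2 = 8665.

8665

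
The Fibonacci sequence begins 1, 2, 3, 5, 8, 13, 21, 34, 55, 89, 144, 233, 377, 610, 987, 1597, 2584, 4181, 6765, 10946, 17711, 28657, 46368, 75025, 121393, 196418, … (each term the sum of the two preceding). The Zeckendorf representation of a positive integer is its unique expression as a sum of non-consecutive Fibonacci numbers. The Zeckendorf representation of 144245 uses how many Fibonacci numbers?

subtract 121393 from 144245: 22852 remains
subtract 17711 from 22852: 5141 remains
subtract 4181 from 5141: 960 remains
subtract 610 from 960: 350 remains
subtract 233 from 350: 117 remains
subtract 89 from 117: 28 remains
subtract 21 from 28: 7 remains
subtract 5 from 7: 2 remains
subtract 2 from 2: 0 remains
144245 = 121393 + 17711 + 4181 + 610 + 233 + 89 + 21 + 5 + 2, which has 9 terms.

9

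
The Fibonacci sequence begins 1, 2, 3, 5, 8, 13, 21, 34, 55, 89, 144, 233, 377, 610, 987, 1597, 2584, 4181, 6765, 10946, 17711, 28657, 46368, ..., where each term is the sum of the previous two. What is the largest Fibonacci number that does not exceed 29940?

28657 ≤ 29940 < 46368, so the largest Fibonacci number not exceeding 29940 is 28657.

28657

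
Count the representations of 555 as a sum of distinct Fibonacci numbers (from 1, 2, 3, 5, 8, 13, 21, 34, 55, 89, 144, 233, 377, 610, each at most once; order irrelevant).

12

Each representation comes from the Zeckendorf form by replacing some F_k with F_{k−1} + F_{k−2} where possible.
555 = 377+144+34 = 377+144+21+13 = 377+89+55+34 = 377+144+21+8+5 = … (8 more), for 12 in all.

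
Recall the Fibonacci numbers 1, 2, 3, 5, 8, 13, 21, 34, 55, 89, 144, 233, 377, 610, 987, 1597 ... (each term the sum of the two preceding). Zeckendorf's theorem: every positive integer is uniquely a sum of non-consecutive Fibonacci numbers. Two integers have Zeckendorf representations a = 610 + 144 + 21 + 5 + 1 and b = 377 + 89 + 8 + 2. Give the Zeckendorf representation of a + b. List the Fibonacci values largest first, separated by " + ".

The two numbers are 781 and 476, so their sum is 1257.
1257 − 987 = 270
270 − 233 = 37
37 − 34 = 3
3 − 3 = 0

987 + 233 + 34 + 3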